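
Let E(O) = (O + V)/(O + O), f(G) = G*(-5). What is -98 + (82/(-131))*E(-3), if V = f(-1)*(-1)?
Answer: -38842/393 ≈ -98.835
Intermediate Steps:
f(G) = -5*G
V = -5 (V = -5*(-1)*(-1) = 5*(-1) = -5)
E(O) = (-5 + O)/(2*O) (E(O) = (O - 5)/(O + O) = (-5 + O)/((2*O)) = (-5 + O)*(1/(2*O)) = (-5 + O)/(2*O))
-98 + (82/(-131))*E(-3) = -98 + (82/(-131))*((½)*(-5 - 3)/(-3)) = -98 + (82*(-1/131))*((½)*(-⅓)*(-8)) = -98 - 82/131*4/3 = -98 - 328/393 = -38842/393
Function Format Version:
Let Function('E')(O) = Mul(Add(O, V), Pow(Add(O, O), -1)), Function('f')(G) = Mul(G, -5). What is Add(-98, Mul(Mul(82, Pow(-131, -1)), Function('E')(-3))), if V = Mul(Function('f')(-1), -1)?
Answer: Rational(-38842, 393) ≈ -98.835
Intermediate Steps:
Function('f')(G) = Mul(-5, G)
V = -5 (V = Mul(Mul(-5, -1), -1) = Mul(5, -1) = -5)
Function('E')(O) = Mul(Rational(1, 2), Pow(O, -1), Add(-5, O)) (Function('E')(O) = Mul(Add(O, -5), Pow(Add(O, O), -1)) = Mul(Add(-5, O), Pow(Mul(2, O), -1)) = Mul(Add(-5, O), Mul(Rational(1, 2), Pow(O, -1))) = Mul(Rational(1, 2), Pow(O, -1), Add(-5, O)))
Add(-98, Mul(Mul(82, Pow(-131, -1)), Function('E')(-3))) = Add(-98, Mul(Mul(82, Pow(-131, -1)), Mul(Rational(1, 2), Pow(-3, -1), Add(-5, -3)))) = Add(-98, Mul(Mul(82, Rational(-1, 131)), Mul(Rational(1, 2), Rational(-1, 3), -8))) = Add(-98, Mul(Rational(-82, 131), Rational(4, 3))) = Add(-98, Rational(-328, 393)) = Rational(-38842, 393)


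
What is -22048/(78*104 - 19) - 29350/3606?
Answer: -158517319/14591679 ≈ -10.864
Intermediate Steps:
-22048/(78*104 - 19) - 29350/3606 = -22048/(8112 - 19) - 29350*1/3606 = -22048/8093 - 14675/1803 = -158517319/14591679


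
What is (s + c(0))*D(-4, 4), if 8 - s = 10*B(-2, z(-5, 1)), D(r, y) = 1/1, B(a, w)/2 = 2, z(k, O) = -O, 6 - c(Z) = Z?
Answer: -26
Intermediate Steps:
c(Z) = 6 - Z
B(a, w) = 4 (B(a, w) = 2*2 = 4)
D(r, y) = 1
s = -32 (s = 8 - 10*4 = 8 - 1*40 = 8 - 40 = -32)
(s + c(0))*D(-4, 4) = (-32 + (6 - 1*0))*1 = (-32 + (6 + 0))*1 = (-32 + 6)*1 = -26*1 = -26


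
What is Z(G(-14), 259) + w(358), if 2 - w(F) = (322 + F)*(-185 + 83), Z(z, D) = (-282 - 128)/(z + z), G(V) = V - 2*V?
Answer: 970863/14 ≈ 69347.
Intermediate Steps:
G(V) = -V
Z(z, D) = -205/z (Z(z, D) = -410*1/(2*z) = -205/z)
w(F) = 32846 + 102*F (w(F) = 2 - (322 + F)*(-185 + 83) = 2 - (322 + F)*(-102) = 2 - (-32844 - 102*F) = 2 + (32844 + 102*F) = 32846 + 102*F)
Z(G(-14), 259) + w(358) = -205/((-1*(-14))) + (32846 + 102*358) = -205/14 + (32846 + 36516) = -205*1/14 + 69362 = -205/14 + 69362 = 970863/14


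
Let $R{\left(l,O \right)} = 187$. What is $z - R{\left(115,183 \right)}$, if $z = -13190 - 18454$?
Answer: $-31831$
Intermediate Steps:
$z = -31644$
$z - R{\left(115,183 \right)} = -31644 - 187 = -31831$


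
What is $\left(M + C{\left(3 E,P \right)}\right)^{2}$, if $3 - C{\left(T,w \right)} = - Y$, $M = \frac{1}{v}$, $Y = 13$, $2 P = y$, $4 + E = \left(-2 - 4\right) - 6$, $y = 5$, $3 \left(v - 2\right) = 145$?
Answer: $\frac{5851561}{22801} \approx 256.64$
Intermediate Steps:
$v = \frac{151}{3}$ ($v = 2 + \frac{1}{3} \cdot 145 = 2 + \frac{145}{3} = \frac{151}{3} \approx 50.333$)
$E = -16$ ($E = -4 - 12 = -16$)
$P = \frac{5}{2}$ ($P = \frac{1}{2} \cdot 5 = \frac{5}{2} \approx 2.5$)
$M = \frac{3}{151}$ ($M = \frac{1}{\frac{151}{3}} = \frac{3}{151} \approx 0.019868$)
$C{\left(T,w \right)} = 16$ ($C{\left(T,w \right)} = 3 - \left(-1\right) 13 = 3 - -13 = 3 + 13 = 16$)
$\left(M + C{\left(3 E,P \right)}\right)^{2} = \left(\frac{3}{151} + 16\right)^{2} = \left(\frac{2419}{151}\right)^{2} = \frac{5851561}{22801}$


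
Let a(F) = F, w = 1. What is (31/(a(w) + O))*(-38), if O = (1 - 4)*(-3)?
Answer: -589/5 ≈ -117.80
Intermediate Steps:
O = 9 (O = -3*(-3) = 9)
(31/(a(w) + O))*(-38) = (31/(1 + 9))*(-38) = (31/10)*(-38) = -589/5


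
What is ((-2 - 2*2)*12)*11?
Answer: -792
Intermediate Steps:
((-2 - 2*2)*12)*11 = ((-2 - 4)*12)*11 = -6*12*11 = -72*11 = -792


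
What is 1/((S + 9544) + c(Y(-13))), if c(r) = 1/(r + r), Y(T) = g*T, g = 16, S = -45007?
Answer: -416/14752609 ≈ -2.8198e-5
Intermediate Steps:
Y(T) = 16*T
c(r) = 1/(2*r)
1/((S + 9544) + c(Y(-13))) = 1/((-45007 + 9544) + 1/(2*((16*(-13))))) = 1/(-35463 + (½)/(-208)) = 1/(-35463 + (½)*(-1/208)) = 1/(-35463 - 1/416) = 1/(-14752609/416) = -416/14752609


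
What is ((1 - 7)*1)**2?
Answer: 36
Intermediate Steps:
((1 - 7)*1)**2 = (-6*1)**2 = (-6)**2 = 36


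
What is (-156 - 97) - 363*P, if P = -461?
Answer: 167090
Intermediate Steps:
(-156 - 97) - 363*P = (-156 - 97) - 363*(-461) = -253 + 167343 = 167090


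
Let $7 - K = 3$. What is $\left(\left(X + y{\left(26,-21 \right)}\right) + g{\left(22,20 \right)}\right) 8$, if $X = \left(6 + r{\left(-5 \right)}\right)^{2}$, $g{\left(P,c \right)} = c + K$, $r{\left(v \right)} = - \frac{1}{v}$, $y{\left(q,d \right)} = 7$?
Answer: $\frac{13888}{25} \approx 555.52$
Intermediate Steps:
$K = 4$ ($K = 7 - 3 = 4$)
$g{\left(P,c \right)} = 4 + c$ ($g{\left(P,c \right)} = c + 4 = 4 + c$)
$X = \frac{961}{25}$ ($X = \left(6 - \frac{1}{-5}\right)^{2} = \left(6 - - \frac{1}{5}\right)^{2} = \left(6 + \frac{1}{5}\right)^{2} = \left(\frac{31}{5}\right)^{2} = \frac{961}{25} \approx 38.44$)
$\left(\left(X + y{\left(26,-21 \right)}\right) + g{\left(22,20 \right)}\right) 8 = \left(\left(\frac{961}{25} + 7\right) + \left(4 + 20\right)\right) 8 = \left(\frac{1136}{25} + 24\right) 8 = \frac{1736}{25} \cdot 8 = \frac{13888}{25}$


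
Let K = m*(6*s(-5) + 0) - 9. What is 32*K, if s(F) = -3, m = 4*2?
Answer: -4896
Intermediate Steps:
m = 8
K = -153 (K = 8*(6*(-3) + 0) - 9 = 8*(-18 + 0) - 9 = 8*(-18) - 9 = -144 - 9 = -153)
32*K = 32*(-153) = -4896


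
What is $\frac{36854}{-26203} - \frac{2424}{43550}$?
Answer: $- \frac{834253886}{570570325} \approx -1.4621$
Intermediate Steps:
$\frac{36854}{-26203} - \frac{2424}{43550} = 36854 \left(- \frac{1}{26203}\right) - \frac{1212}{21775} = - \frac{36854}{26203} - \frac{1212}{21775} = - \frac{834253886}{570570325}$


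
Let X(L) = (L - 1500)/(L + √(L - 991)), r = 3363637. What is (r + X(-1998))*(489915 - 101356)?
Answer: 5221344426026986655/3994993 + 9514255674*I*√61/3994993 ≈ 1.307e+12 + 18600.0*I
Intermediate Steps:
X(L) = (-1500 + L)/(L + √(-991 + L))
(r + X(-1998))*(489915 - 101356) = (3363637 + (-1500 - 1998)/(-1998 + √(-991 - 1998)))*(489915 - 101356) = (3363637 - 3498/(-1998 + √(-2989)))*388559 = (3363637 - 3498/(-1998 + 7*I*√61))*388559 = 1306971429083 - 1359179382/(-1998 + 7*I*√61)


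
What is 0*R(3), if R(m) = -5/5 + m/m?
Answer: 0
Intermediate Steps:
R(m) = 0 (R(m) = -5*⅕ + 1 = -1 + 1 = 0)
0*R(3) = 0*0 = 0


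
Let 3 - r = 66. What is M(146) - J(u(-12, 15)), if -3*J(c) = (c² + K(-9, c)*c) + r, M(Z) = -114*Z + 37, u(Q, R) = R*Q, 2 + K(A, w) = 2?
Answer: -5828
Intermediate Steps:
K(A, w) = 0 (K(A, w) = -2 + 2 = 0)
r = -63 (r = 3 - 1*66 = 3 - 66 = -63)
u(Q, R) = Q*R
M(Z) = 37 - 114*Z
J(c) = 21 - c²/3 (J(c) = -((c² + 0*c) - 63)/3 = -((c² + 0) - 63)/3 = -(c² - 63)/3 = -(-63 + c²)/3 = 21 - c²/3)
M(146) - J(u(-12, 15)) = (37 - 114*146) - (21 - (-12*15)²/3) = (37 - 16644) - (21 - ⅓*(-180)²) = -16607 - (21 - ⅓*32400) = -16607 - (21 - 10800) = -16607 - 1*(-10779) = -16607 + 10779 = -5828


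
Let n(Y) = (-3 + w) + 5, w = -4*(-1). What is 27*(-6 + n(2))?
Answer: 0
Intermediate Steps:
w = 4
n(Y) = 6 (n(Y) = (-3 + 4) + 5 = 1 + 5 = 6)
27*(-6 + n(2)) = 27*(-6 + 6) = 27*0 = 0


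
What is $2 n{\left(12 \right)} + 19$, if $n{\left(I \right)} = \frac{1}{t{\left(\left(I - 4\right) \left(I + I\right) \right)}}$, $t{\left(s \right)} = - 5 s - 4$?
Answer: $\frac{9157}{482} \approx 18.998$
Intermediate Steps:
$t{\left(s \right)} = -4 - 5 s$
$n{\left(I \right)} = \frac{1}{-4 - 10 I \left(-4 + I\right)}$ ($n{\left(I \right)} = \frac{1}{-4 - 5 \left(I - 4\right) \left(I + I\right)} = \frac{1}{-4 - 5 \left(-4 + I\right) 2 I} = \frac{1}{-4 - 5 \cdot 2 I \left(-4 + I\right)} = \frac{1}{-4 - 10 I \left(-4 + I\right)}$)
$2 n{\left(12 \right)} + 19 = 2 \left(- \frac{1}{4 + 10 \cdot 12 \left(-4 + 12\right)}\right) + 19 = 2 \left(- \frac{1}{4 + 10 \cdot 12 \cdot 8}\right) + 19 = 2 \left(- \frac{1}{4 + 960}\right) + 19 = 2 \left(- \frac{1}{964}\right) + 19 = - \frac{1}{482} + 19 = \frac{9157}{482}$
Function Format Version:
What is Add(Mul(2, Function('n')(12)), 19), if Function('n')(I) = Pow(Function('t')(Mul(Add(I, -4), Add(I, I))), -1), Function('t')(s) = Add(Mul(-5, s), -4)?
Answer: Rational(9157, 482) ≈ 18.998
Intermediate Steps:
Function('t')(s) = Add(-4, Mul(-5, s))
Function('n')(I) = Pow(Add(-4, Mul(-10, I, Add(-4, I))), -1) (Function('n')(I) = Pow(Add(-4, Mul(-5, Mul(Add(I, -4), Add(I, I)))), -1) = Pow(Add(-4, Mul(-5, Mul(Add(-4, I), Mul(2, I)))), -1) = Pow(Add(-4, Mul(-5, Mul(2, I, Add(-4, I)))), -1) = Pow(Add(-4, Mul(-10, I, Add(-4, I))), -1))
Add(Mul(2, Function('n')(12)), 19) = Add(Mul(2, Mul(-1, Pow(Add(4, Mul(10, 12, Add(-4, 12))), -1))), 19) = Add(Mul(2, Mul(-1, Pow(Add(4, Mul(10, 12, 8)), -1))), 19) = Add(Mul(2, Mul(-1, Pow(Add(4, 960), -1))), 19) = Add(Mul(2, Mul(-1, Pow(964, -1))), 19) = Add(Mul(2, Mul(-1, Rational(1, 964))), 19) = Add(Mul(2, Rational(-1, 964)), 19) = Add(Rational(-1, 482), 19) = Rational(9157, 482)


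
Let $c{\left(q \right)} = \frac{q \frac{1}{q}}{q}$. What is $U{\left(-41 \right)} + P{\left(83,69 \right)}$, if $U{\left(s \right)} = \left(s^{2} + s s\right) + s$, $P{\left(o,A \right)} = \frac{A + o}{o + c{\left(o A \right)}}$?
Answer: $\frac{41565297}{12509} \approx 3322.8$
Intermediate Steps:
$c{\left(q \right)} = \frac{1}{q}$ ($c{\left(q \right)} = 1 \frac{1}{q} = \frac{1}{q}$)
$P{\left(o,A \right)} = \frac{A + o}{o + \frac{1}{A o}}$ ($P{\left(o,A \right)} = \frac{A + o}{o + \frac{1}{o A}} = \frac{A + o}{o + \frac{1}{A o}}$)
$U{\left(s \right)} = s + 2 s^{2}$ ($U{\left(s \right)} = \left(s^{2} + s^{2}\right) + s = 2 s^{2} + s = s + 2 s^{2}$)
$U{\left(-41 \right)} + P{\left(83,69 \right)} = - 41 \left(1 + 2 \left(-41\right)\right) + 69 \cdot 83 \frac{1}{1 + 69 \cdot 83^{2}} \left(69 + 83\right) = - 41 \left(1 - 82\right) + 69 \cdot 83 \frac{1}{1 + 69 \cdot 6889} \cdot 152 = \left(-41\right) \left(-81\right) + 69 \cdot 83 \frac{1}{1 + 475341} \cdot 152 = 3321 + 69 \cdot 83 \cdot \frac{1}{475342} \cdot 152 = 3321 + \frac{22908}{12509} = \frac{41565297}{12509}$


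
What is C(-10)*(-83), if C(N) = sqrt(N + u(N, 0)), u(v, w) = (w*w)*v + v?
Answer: -166*I*sqrt(5) ≈ -371.19*I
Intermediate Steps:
u(v, w) = v + v*w**2 (u(v, w) = w**2*v + v = v*w**2 + v = v + v*w**2)
C(N) = sqrt(2)*sqrt(N) (C(N) = sqrt(N + N*(1 + 0**2)) = sqrt(N + N*(1 + 0)) = sqrt(N + N*1) = sqrt(N + N) = sqrt(2*N) = sqrt(2)*sqrt(N))
C(-10)*(-83) = (sqrt(2)*sqrt(-10))*(-83) = (sqrt(2)*(I*sqrt(10)))*(-83) = (2*I*sqrt(5))*(-83) = -166*I*sqrt(5)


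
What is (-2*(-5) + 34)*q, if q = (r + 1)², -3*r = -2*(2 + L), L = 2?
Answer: 5324/9 ≈ 591.56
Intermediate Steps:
r = 8/3 (r = -(-2)*(2 + 2)/3 = -(-2)*4/3 = -⅓*(-8) = 8/3 ≈ 2.6667)
q = 121/9 (q = (8/3 + 1)² = (11/3)² = 121/9 ≈ 13.444)
(-2*(-5) + 34)*q = (-2*(-5) + 34)*(121/9) = (10 + 34)*(121/9) = 44*(121/9) = 5324/9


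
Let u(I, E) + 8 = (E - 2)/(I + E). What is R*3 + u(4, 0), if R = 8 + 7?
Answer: 73/2 ≈ 36.500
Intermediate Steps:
u(I, E) = -8 + (-2 + E)/(E + I) (u(I, E) = -8 + (E - 2)/(I + E) = -8 + (-2 + E)/(E + I))
R = 15
R*3 + u(4, 0) = 15*3 + (-2 - 8*4 - 7*0)/(0 + 4) = 45 + (-2 - 32 + 0)/4 = 45 + (1/4)*(-34) = 45 - 17/2 = 73/2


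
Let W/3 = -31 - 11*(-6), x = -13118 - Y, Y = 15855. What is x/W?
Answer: -4139/15 ≈ -275.93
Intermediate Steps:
x = -28973 (x = -13118 - 1*15855 = -13118 - 15855 = -28973)
W = 105 (W = 3*(-31 - 11*(-6)) = 3*(-31 + 66) = 3*35 = 105)
x/W = -28973/105 = -28973*1/105 = -4139/15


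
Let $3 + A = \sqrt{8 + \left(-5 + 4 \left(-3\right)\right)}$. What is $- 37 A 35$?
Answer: $3885 - 3885 i \approx 3885.0 - 3885.0 i$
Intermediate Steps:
$A = -3 + 3 i$ ($A = -3 + \sqrt{8 + \left(-5 + 4 \left(-3\right)\right)} = -3 + \sqrt{8 - 17} = -3 + \sqrt{-9} = -3 + 3 i \approx -3.0 + 3.0 i$)
$- 37 A 35 = - 37 \left(-3 + 3 i\right) 35 = \left(111 - 111 i\right) 35 = 3885 - 3885 i$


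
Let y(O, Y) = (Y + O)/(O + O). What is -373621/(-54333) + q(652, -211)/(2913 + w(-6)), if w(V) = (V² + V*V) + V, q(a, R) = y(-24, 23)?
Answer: 5936096485/863242704 ≈ 6.8765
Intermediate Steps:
y(O, Y) = (O + Y)/(2*O) (y(O, Y) = (O + Y)/((2*O)) = (O + Y)*(1/(2*O)) = (O + Y)/(2*O))
q(a, R) = 1/48 (q(a, R) = (½)*(-24 + 23)/(-24) = (½)*(-1/24)*(-1) = 1/48)
w(V) = V + 2*V² (w(V) = (V² + V²) + V = 2*V² + V = V + 2*V²)
-373621/(-54333) + q(652, -211)/(2913 + w(-6)) = -373621/(-54333) + 1/(48*(2913 - 6*(1 + 2*(-6)))) = -373621*(-1/54333) + 1/(48*(2913 - 6*(1 - 12))) = 373621/54333 + 1/(48*(2913 - 6*(-11))) = 373621/54333 + 1/(48*(2913 + 66)) = 373621/54333 + (1/48)/2979 = 373621/54333 + (1/48)*(1/2979) = 373621/54333 + 1/142992 = 5936096485/863242704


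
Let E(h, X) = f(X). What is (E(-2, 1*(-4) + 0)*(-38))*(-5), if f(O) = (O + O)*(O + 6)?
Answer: -3040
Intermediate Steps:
f(O) = 2*O*(6 + O) (f(O) = (2*O)*(6 + O) = 2*O*(6 + O))
E(h, X) = 2*X*(6 + X)
(E(-2, 1*(-4) + 0)*(-38))*(-5) = ((2*(1*(-4) + 0)*(6 + (1*(-4) + 0)))*(-38))*(-5) = ((2*(-4 + 0)*(6 + (-4 + 0)))*(-38))*(-5) = ((2*(-4)*(6 - 4))*(-38))*(-5) = ((2*(-4)*2)*(-38))*(-5) = -16*(-38)*(-5) = 608*(-5) = -3040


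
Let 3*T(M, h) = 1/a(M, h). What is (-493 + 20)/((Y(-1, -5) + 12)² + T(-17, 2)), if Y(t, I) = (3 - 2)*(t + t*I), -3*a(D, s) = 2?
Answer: -946/511 ≈ -1.8513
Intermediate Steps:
a(D, s) = -⅔ (a(D, s) = -⅓*2 = -⅔)
Y(t, I) = t + I*t (Y(t, I) = 1*(t + I*t) = t + I*t)
T(M, h) = -½ (T(M, h) = 1/(3*(-⅔)) = (⅓)*(-3/2) = -½)
(-493 + 20)/((Y(-1, -5) + 12)² + T(-17, 2)) = (-493 + 20)/((-(1 - 5) + 12)² - ½) = -473/((-1*(-4) + 12)² - ½) = -473/((4 + 12)² - ½) = -473/(16² - ½) = -473/(256 - ½) = -473/511/2 = -473*2/511 = -946/511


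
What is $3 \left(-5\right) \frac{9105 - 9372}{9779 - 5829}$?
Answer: $\frac{801}{790} \approx 1.0139$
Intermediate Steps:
$3 \left(-5\right) \frac{9105 - 9372}{9779 - 5829} = - 15 \left(- \frac{267}{3950}\right) = - 15 \left(\left(-267\right) \frac{1}{3950}\right) = \left(-15\right) \left(- \frac{267}{3950}\right) = \frac{801}{790}$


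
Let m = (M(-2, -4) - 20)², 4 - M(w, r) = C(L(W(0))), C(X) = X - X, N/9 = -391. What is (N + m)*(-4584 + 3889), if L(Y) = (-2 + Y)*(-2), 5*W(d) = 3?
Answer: 2267785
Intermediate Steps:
N = -3519 (N = 9*(-391) = -3519)
W(d) = ⅗ (W(d) = (⅕)*3 = ⅗)
L(Y) = 4 - 2*Y
C(X) = 0
M(w, r) = 4 (M(w, r) = 4 - 1*0 = 4 + 0 = 4)
m = 256 (m = (4 - 20)² = (-16)² = 256)
(N + m)*(-4584 + 3889) = (-3519 + 256)*(-4584 + 3889) = -3263*(-695) = 2267785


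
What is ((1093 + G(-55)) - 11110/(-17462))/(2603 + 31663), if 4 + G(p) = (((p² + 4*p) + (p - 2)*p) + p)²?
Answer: 100797400363/99725482 ≈ 1010.7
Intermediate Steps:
G(p) = -4 + (p² + 5*p + p*(-2 + p))² (G(p) = -4 + (((p² + 4*p) + (p - 2)*p) + p)² = -4 + (((p² + 4*p) + (-2 + p)*p) + p)² = -4 + (((p² + 4*p) + p*(-2 + p)) + p)² = -4 + ((p² + 4*p + p*(-2 + p)) + p)² = -4 + (p² + 5*p + p*(-2 + p))²)
((1093 + G(-55)) - 11110/(-17462))/(2603 + 31663) = ((1093 + (-4 + (-55)²*(3 + 2*(-55))²)) - 11110/(-17462))/(2603 + 31663) = ((1093 + (-4 + 3025*(3 - 110)²)) - 11110*(-1/17462))/34266 = ((1093 + (-4 + 3025*(-107)²)) + 5555/8731)*(1/34266) = ((1093 + (-4 + 3025*11449)) + 5555/8731)*(1/34266) = ((1093 + (-4 + 34633225)) + 5555/8731)*(1/34266) = ((1093 + 34633221) + 5555/8731)*(1/34266) = (34634314 + 5555/8731)*(1/34266) = (302392201089/8731)*(1/34266) = 100797400363/99725482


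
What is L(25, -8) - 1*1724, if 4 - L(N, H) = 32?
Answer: -1752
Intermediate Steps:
L(N, H) = -28 (L(N, H) = 4 - 1*32 = 4 - 32 = -28)
L(25, -8) - 1*1724 = -28 - 1*1724 = -28 - 1724 = -1752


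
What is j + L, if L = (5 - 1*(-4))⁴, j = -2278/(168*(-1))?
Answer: 552263/84 ≈ 6574.6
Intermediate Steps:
j = 1139/84 (j = -2278/(-168) = -2278*(-1/168) = 1139/84 ≈ 13.560)
L = 6561 (L = (5 + 4)⁴ = 9⁴ = 6561)
j + L = 1139/84 + 6561 = 552263/84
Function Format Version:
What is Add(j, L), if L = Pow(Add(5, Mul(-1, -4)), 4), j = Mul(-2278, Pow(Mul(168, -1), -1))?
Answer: Rational(552263, 84) ≈ 6574.6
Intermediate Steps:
j = Rational(1139, 84) (j = Mul(-2278, Pow(-168, -1)) = Mul(-2278, Rational(-1, 168)) = Rational(1139, 84) ≈ 13.560)
L = 6561 (L = Pow(Add(5, 4), 4) = Pow(9, 4) = 6561)
Add(j, L) = Add(Rational(1139, 84), 6561) = Rational(552263, 84)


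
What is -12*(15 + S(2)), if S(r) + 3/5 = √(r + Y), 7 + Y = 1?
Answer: -864/5 - 24*I ≈ -172.8 - 24.0*I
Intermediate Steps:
Y = -6 (Y = -7 + 1 = -6)
S(r) = -⅗ + √(-6 + r) (S(r) = -⅗ + √(r - 6) = -⅗ + √(-6 + r))
-12*(15 + S(2)) = -12*(15 + (-⅗ + √(-6 + 2))) = -12*(15 + (-⅗ + √(-4))) = -12*(15 + (-⅗ + 2*I)) = -12*(72/5 + 2*I) = -864/5 - 24*I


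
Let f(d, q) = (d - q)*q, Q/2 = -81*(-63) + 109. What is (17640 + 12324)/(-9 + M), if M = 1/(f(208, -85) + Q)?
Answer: -216954342/65165 ≈ -3329.3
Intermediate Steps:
Q = 10424 (Q = 2*(-81*(-63) + 109) = 2*(5103 + 109) = 2*5212 = 10424)
f(d, q) = q*(d - q)
M = -1/14481 (M = 1/(-85*(208 - 1*(-85)) + 10424) = 1/(-85*(208 + 85) + 10424) = 1/(-85*293 + 10424) = 1/(-24905 + 10424) = 1/(-14481) = -1/14481 ≈ -6.9056e-5)
(17640 + 12324)/(-9 + M) = (17640 + 12324)/(-9 - 1/14481) = 29964/(-130330/14481) = 29964*(-14481/130330) = -216954342/65165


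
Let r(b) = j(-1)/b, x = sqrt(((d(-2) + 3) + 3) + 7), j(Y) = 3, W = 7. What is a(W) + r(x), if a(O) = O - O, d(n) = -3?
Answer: 3*sqrt(10)/10 ≈ 0.94868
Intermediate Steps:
x = sqrt(10) (x = sqrt(((-3 + 3) + 3) + 7) = sqrt((0 + 3) + 7) = sqrt(3 + 7) = sqrt(10) ≈ 3.1623)
r(b) = 3/b
a(O) = 0
a(W) + r(x) = 0 + 3/(sqrt(10)) = 0 + 3*(sqrt(10)/10) = 0 + 3*sqrt(10)/10 = 3*sqrt(10)/10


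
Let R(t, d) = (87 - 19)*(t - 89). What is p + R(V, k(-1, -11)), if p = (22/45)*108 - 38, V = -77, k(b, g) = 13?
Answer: -56366/5 ≈ -11273.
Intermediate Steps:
p = 74/5 (p = (22*(1/45))*108 - 38 = (22/45)*108 - 38 = 264/5 - 38 = 74/5 ≈ 14.800)
R(t, d) = -6052 + 68*t (R(t, d) = 68*(-89 + t) = -6052 + 68*t)
p + R(V, k(-1, -11)) = 74/5 + (-6052 + 68*(-77)) = 74/5 + (-6052 - 5236) = 74/5 - 11288 = -56366/5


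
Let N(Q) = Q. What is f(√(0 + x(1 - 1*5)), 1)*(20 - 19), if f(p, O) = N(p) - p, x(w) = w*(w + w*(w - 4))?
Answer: 0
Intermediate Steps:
x(w) = w*(w + w*(-4 + w))
f(p, O) = 0 (f(p, O) = p - p = 0)
f(√(0 + x(1 - 1*5)), 1)*(20 - 19) = 0*(20 - 19) = 0*1 = 0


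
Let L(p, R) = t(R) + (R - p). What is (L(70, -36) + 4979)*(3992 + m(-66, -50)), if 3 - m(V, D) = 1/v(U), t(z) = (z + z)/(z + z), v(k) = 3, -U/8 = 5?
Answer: 58410016/3 ≈ 1.9470e+7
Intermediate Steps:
U = -40 (U = -8*5 = -40)
t(z) = 1 (t(z) = (2*z)/((2*z)) = (2*z)*(1/(2*z)) = 1)
m(V, D) = 8/3 (m(V, D) = 3 - 1/3 = 3 - 1*⅓ = 3 - ⅓ = 8/3)
L(p, R) = 1 + R - p (L(p, R) = 1 + (R - p) = 1 + R - p)
(L(70, -36) + 4979)*(3992 + m(-66, -50)) = ((1 - 36 - 1*70) + 4979)*(3992 + 8/3) = ((1 - 36 - 70) + 4979)*(11984/3) = (-105 + 4979)*(11984/3) = 4874*(11984/3) = 58410016/3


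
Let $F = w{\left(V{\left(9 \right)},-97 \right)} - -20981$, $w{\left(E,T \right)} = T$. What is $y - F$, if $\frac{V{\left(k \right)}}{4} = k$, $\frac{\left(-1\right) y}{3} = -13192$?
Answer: $18692$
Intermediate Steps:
$y = 39576$ ($y = \left(-3\right) \left(-13192\right) = 39576$)
$V{\left(k \right)} = 4 k$
$F = 20884$ ($F = -97 - -20981 = -97 + 20981 = 20884$)
$y - F = 39576 - 20884 = 18692$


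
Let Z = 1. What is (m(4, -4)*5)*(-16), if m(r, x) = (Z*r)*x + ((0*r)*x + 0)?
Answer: 1280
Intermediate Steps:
m(r, x) = r*x (m(r, x) = (1*r)*x + ((0*r)*x + 0) = r*x + (0*x + 0) = r*x + (0 + 0) = r*x + 0 = r*x)
(m(4, -4)*5)*(-16) = ((4*(-4))*5)*(-16) = -16*5*(-16) = -80*(-16) = 1280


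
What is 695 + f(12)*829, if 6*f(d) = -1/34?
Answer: 140951/204 ≈ 690.94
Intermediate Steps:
f(d) = -1/204 (f(d) = (-1/34)/6 = (-1*1/34)/6 = (1/6)*(-1/34) = -1/204)
695 + f(12)*829 = 695 - 1/204*829 = 695 - 829/204 = 140951/204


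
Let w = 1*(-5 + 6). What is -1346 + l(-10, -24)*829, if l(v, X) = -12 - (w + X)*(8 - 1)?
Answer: 122175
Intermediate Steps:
w = 1 (w = 1*1 = 1)
l(v, X) = -19 - 7*X (l(v, X) = -12 - (1 + X)*(8 - 1) = -12 - (1 + X)*7 = -12 - (7 + 7*X) = -12 + (-7 - 7*X) = -19 - 7*X)
-1346 + l(-10, -24)*829 = -1346 + (-19 - 7*(-24))*829 = -1346 + (-19 + 168)*829 = -1346 + 149*829 = -1346 + 123521 = 122175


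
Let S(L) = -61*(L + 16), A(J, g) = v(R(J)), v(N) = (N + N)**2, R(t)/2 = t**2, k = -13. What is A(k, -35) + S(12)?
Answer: 455268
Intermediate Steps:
R(t) = 2*t**2
v(N) = 4*N**2 (v(N) = (2*N)**2 = 4*N**2)
A(J, g) = 16*J**4 (A(J, g) = 4*(2*J**2)**2 = 4*(4*J**4) = 16*J**4)
S(L) = -976 - 61*L (S(L) = -61*(16 + L) = -976 - 61*L)
A(k, -35) + S(12) = 16*(-13)**4 + (-976 - 61*12) = 16*28561 + (-976 - 732) = 456976 - 1708 = 455268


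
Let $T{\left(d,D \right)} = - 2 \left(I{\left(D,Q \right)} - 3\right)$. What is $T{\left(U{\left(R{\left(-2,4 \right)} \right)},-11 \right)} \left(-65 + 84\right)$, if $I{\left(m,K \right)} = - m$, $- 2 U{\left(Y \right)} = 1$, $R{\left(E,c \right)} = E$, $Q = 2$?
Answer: $-304$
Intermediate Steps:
$U{\left(Y \right)} = - \frac{1}{2}$ ($U{\left(Y \right)} = \left(- \frac{1}{2}\right) 1 = - \frac{1}{2}$)
$T{\left(d,D \right)} = 6 + 2 D$ ($T{\left(d,D \right)} = - 2 \left(- D - 3\right) = - 2 \left(-3 - D\right) = 6 + 2 D$)
$T{\left(U{\left(R{\left(-2,4 \right)} \right)},-11 \right)} \left(-65 + 84\right) = \left(6 + 2 \left(-11\right)\right) \left(-65 + 84\right) = \left(6 - 22\right) 19 = \left(-16\right) 19 = -304$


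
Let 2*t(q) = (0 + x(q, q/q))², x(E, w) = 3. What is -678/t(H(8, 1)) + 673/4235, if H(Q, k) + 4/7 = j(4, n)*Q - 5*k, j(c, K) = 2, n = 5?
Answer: -1912201/12705 ≈ -150.51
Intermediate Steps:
H(Q, k) = -4/7 - 5*k + 2*Q (H(Q, k) = -4/7 + (2*Q - 5*k) = -4/7 + (-5*k + 2*Q) = -4/7 - 5*k + 2*Q)
t(q) = 9/2 (t(q) = (0 + 3)²/2 = (½)*3² = (½)*9 = 9/2)
-678/t(H(8, 1)) + 673/4235 = -678/9/2 + 673/4235 = -678*2/9 + 673*(1/4235) = -452/3 + 673/4235 = -1912201/12705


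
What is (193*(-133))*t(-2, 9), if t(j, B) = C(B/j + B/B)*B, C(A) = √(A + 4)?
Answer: -231021*√2/2 ≈ -1.6336e+5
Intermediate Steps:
C(A) = √(4 + A)
t(j, B) = B*√(5 + B/j) (t(j, B) = √(4 + (B/j + B/B))*B = √(4 + (B/j + 1))*B = √(4 + (1 + B/j))*B = √(5 + B/j)*B = B*√(5 + B/j))
(193*(-133))*t(-2, 9) = (193*(-133))*(9*√(5 + 9/(-2))) = -231021*√(5 + 9*(-½)) = -231021*√(5 - 9/2) = -231021*√(½) = -231021*√2/2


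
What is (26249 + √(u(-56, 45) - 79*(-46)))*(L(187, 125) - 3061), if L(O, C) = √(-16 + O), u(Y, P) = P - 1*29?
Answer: -(3061 - 3*√19)*(26249 + 5*√146) ≈ -8.0189e+7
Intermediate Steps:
u(Y, P) = -29 + P (u(Y, P) = P - 29 = -29 + P)
(26249 + √(u(-56, 45) - 79*(-46)))*(L(187, 125) - 3061) = (26249 + √((-29 + 45) - 79*(-46)))*(√(-16 + 187) - 3061) = (26249 + √(16 + 3634))*(√171 - 3061) = (26249 + √3650)*(3*√19 - 3061) = (26249 + 5*√146)*(-3061 + 3*√19) = (-3061 + 3*√19)*(26249 + 5*√146)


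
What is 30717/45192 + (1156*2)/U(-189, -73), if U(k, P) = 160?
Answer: 1139569/75320 ≈ 15.130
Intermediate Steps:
30717/45192 + (1156*2)/U(-189, -73) = 30717/45192 + (1156*2)/160 = 30717*(1/45192) + 2312*(1/160) = 10239/15064 + 289/20 = 1139569/75320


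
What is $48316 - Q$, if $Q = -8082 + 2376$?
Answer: $54022$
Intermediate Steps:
$Q = -5706$
$48316 - Q = 48316 - -5706 = 48316 + 5706 = 54022$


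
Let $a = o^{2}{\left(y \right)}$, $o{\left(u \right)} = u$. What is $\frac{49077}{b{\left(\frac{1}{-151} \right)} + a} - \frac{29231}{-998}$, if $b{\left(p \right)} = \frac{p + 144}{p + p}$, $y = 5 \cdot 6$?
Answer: $\frac{69285163}{2843302} \approx 24.368$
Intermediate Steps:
$y = 30$
$b{\left(p \right)} = \frac{144 + p}{2 p}$
$a = 900$ ($a = 30^{2} = 900$)
$\frac{49077}{b{\left(\frac{1}{-151} \right)} + a} - \frac{29231}{-998} = \frac{49077}{\frac{144 + \frac{1}{-151}}{2 \frac{1}{-151}} + 900} - \frac{29231}{-998} = \frac{49077}{\frac{144 - \frac{1}{151}}{2 \left(- \frac{1}{151}\right)} + 900} - - \frac{29231}{998} = \frac{49077}{\frac{1}{2} \left(-151\right) \frac{21743}{151} + 900} + \frac{29231}{998} = \frac{49077}{- \frac{21743}{2} + 900} + \frac{29231}{998} = \frac{49077}{- \frac{19943}{2}} + \frac{29231}{998} = 49077 \left(- \frac{2}{19943}\right) + \frac{29231}{998} = - \frac{14022}{2849} + \frac{29231}{998} = \frac{69285163}{2843302}$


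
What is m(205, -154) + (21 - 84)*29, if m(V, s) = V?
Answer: -1622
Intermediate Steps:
m(205, -154) + (21 - 84)*29 = 205 + (21 - 84)*29 = 205 - 63*29 = 205 - 1827 = -1622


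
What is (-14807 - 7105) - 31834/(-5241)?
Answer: -114808958/5241 ≈ -21906.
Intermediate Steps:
(-14807 - 7105) - 31834/(-5241) = -21912 - 31834*(-1/5241) = -21912 + 31834/5241 = -114808958/5241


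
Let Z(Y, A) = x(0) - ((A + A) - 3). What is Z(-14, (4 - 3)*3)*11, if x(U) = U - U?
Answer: -33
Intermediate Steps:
x(U) = 0
Z(Y, A) = 3 - 2*A (Z(Y, A) = 0 - ((A + A) - 3) = 0 - (2*A - 3) = 0 - (-3 + 2*A) = 0 + (3 - 2*A) = 3 - 2*A)
Z(-14, (4 - 3)*3)*11 = (3 - 2*(4 - 3)*3)*11 = (3 - 2*3)*11 = (3 - 6)*11 = -3*11 = -33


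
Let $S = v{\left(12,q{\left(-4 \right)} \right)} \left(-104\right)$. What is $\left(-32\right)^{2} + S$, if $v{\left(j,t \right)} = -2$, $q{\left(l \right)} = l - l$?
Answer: $1232$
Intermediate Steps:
$q{\left(l \right)} = 0$
$S = 208$ ($S = \left(-2\right) \left(-104\right) = 208$)
$\left(-32\right)^{2} + S = \left(-32\right)^{2} + 208 = 1024 + 208 = 1232$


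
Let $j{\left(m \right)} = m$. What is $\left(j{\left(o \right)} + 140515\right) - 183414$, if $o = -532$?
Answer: $-43431$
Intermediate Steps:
$\left(j{\left(o \right)} + 140515\right) - 183414 = \left(-532 + 140515\right) - 183414 = 139983 - 183414 = -43431$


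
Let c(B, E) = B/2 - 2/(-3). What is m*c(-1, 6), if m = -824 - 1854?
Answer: -1339/3 ≈ -446.33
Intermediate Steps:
c(B, E) = ⅔ + B/2 (c(B, E) = B*(½) - 2*(-⅓) = B/2 + ⅔ = ⅔ + B/2)
m = -2678
m*c(-1, 6) = -2678*(⅔ + (½)*(-1)) = -2678*(⅔ - ½) = -2678*⅙ = -1339/3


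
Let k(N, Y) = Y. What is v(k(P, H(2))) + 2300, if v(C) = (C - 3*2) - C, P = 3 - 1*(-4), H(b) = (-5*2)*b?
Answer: 2294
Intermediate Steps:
H(b) = -10*b
P = 7 (P = 3 + 4 = 7)
v(C) = -6 (v(C) = (C - 6) - C = (-6 + C) - C = -6)
v(k(P, H(2))) + 2300 = -6 + 2300 = 2294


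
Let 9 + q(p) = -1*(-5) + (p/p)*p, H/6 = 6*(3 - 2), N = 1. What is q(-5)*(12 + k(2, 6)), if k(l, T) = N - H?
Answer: 207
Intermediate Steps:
H = 36 (H = 6*(6*(3 - 2)) = 6*(6*1) = 6*6 = 36)
q(p) = -4 + p (q(p) = -9 + (-1*(-5) + (p/p)*p) = -9 + (5 + 1*p) = -9 + (5 + p) = -4 + p)
k(l, T) = -35 (k(l, T) = 1 - 1*36 = 1 - 36 = -35)
q(-5)*(12 + k(2, 6)) = (-4 - 5)*(12 - 35) = -9*(-23) = 207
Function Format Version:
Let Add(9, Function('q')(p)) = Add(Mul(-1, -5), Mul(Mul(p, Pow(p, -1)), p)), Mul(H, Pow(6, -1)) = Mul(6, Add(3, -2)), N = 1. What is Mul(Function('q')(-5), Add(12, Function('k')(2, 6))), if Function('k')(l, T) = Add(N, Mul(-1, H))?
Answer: 207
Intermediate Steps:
H = 36 (H = Mul(6, Mul(6, Add(3, -2))) = Mul(6, Mul(6, 1)) = Mul(6, 6) = 36)
Function('q')(p) = Add(-4, p) (Function('q')(p) = Add(-9, Add(Mul(-1, -5), Mul(Mul(p, Pow(p, -1)), p))) = Add(-9, Add(5, Mul(1, p))) = Add(-9, Add(5, p)) = Add(-4, p))
Function('k')(l, T) = -35 (Function('k')(l, T) = Add(1, Mul(-1, 36)) = Add(1, -36) = -35)
Mul(Function('q')(-5), Add(12, Function('k')(2, 6))) = Mul(Add(-4, -5), Add(12, -35)) = Mul(-9, -23) = 207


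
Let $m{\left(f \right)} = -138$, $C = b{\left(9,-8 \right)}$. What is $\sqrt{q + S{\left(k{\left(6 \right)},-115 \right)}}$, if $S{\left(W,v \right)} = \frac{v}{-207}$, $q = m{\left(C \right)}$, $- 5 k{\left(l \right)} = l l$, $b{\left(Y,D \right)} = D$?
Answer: $\frac{i \sqrt{1237}}{3} \approx 11.724 i$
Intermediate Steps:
$k{\left(l \right)} = - \frac{l^{2}}{5}$ ($k{\left(l \right)} = - \frac{l l}{5} = - \frac{l^{2}}{5}$)
$C = -8$
$q = -138$
$S{\left(W,v \right)} = - \frac{v}{207}$ ($S{\left(W,v \right)} = v \left(- \frac{1}{207}\right) = - \frac{v}{207}$)
$\sqrt{q + S{\left(k{\left(6 \right)},-115 \right)}} = \sqrt{-138 - - \frac{5}{9}} = \sqrt{-138 + \frac{5}{9}} = \sqrt{- \frac{1237}{9}} = \frac{i \sqrt{1237}}{3}$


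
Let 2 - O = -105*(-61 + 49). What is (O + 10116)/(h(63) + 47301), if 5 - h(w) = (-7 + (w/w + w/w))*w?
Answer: 8858/47621 ≈ 0.18601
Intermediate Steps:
O = -1258 (O = 2 - (-105)*(-61 + 49) = 2 - (-105)*(-12) = 2 - 1*1260 = 2 - 1260 = -1258)
h(w) = 5 + 5*w (h(w) = 5 - (-7 + (w/w + w/w))*w = 5 - (-7 + (1 + 1))*w = 5 - (-7 + 2)*w = 5 - (-5)*w = 5 + 5*w)
(O + 10116)/(h(63) + 47301) = (-1258 + 10116)/((5 + 5*63) + 47301) = 8858/((5 + 315) + 47301) = 8858/(320 + 47301) = 8858/47621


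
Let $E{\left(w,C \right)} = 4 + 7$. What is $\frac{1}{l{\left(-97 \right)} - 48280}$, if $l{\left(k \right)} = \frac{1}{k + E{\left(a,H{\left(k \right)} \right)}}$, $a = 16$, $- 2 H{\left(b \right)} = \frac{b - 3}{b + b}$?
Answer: $- \frac{86}{4152081} \approx -2.0712 \cdot 10^{-5}$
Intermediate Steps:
$H{\left(b \right)} = - \frac{-3 + b}{4 b}$ ($H{\left(b \right)} = - \frac{\left(b - 3\right) \frac{1}{b + b}}{2} = - \frac{\left(-3 + b\right) \frac{1}{2 b}}{2} = - \frac{\frac{1}{2} \frac{1}{b} \left(-3 + b\right)}{2} = - \frac{-3 + b}{4 b}$)
$E{\left(w,C \right)} = 11$
$l{\left(k \right)} = \frac{1}{11 + k}$ ($l{\left(k \right)} = \frac{1}{k + 11} = \frac{1}{11 + k}$)
$\frac{1}{l{\left(-97 \right)} - 48280} = \frac{1}{\frac{1}{11 - 97} - 48280} = \frac{1}{\frac{1}{-86} - 48280} = \frac{1}{- \frac{1}{86} - 48280} = \frac{1}{- \frac{4152081}{86}} = - \frac{86}{4152081}$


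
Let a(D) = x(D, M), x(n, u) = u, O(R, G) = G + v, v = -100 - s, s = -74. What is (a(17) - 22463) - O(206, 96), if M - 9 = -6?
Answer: -22530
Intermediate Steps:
v = -26 (v = -100 - 1*(-74) = -100 + 74 = -26)
M = 3 (M = 9 - 6 = 3)
O(R, G) = -26 + G (O(R, G) = G - 26 = -26 + G)
a(D) = 3
(a(17) - 22463) - O(206, 96) = (3 - 22463) - (-26 + 96) = -22460 - 1*70 = -22460 - 70 = -22530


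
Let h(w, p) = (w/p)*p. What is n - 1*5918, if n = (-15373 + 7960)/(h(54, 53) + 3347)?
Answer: -20134531/3401 ≈ -5920.2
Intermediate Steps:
h(w, p) = w
n = -7413/3401 (n = (-15373 + 7960)/(54 + 3347) = -7413/3401 ≈ -2.1797)
n - 1*5918 = -7413/3401 - 1*5918 = -7413/3401 - 5918 = -20134531/3401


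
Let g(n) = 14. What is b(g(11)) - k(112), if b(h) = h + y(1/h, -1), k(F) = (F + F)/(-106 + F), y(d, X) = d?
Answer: -977/42 ≈ -23.262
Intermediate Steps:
k(F) = 2*F/(-106 + F) (k(F) = (2*F)/(-106 + F) = 2*F/(-106 + F))
b(h) = h + 1/h
b(g(11)) - k(112) = (14 + 1/14) - 2*112/(-106 + 112) = (14 + 1/14) - 2*112/6 = 197/14 - 2*112/6 = 197/14 - 1*112/3 = 197/14 - 112/3 = -977/42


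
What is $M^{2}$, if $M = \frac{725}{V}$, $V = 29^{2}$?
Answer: $\frac{625}{841} \approx 0.74316$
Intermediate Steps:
$V = 841$
$M = \frac{25}{29}$ ($M = \frac{725}{841} = 725 \cdot \frac{1}{841} = \frac{25}{29} \approx 0.86207$)
$M^{2} = \left(\frac{25}{29}\right)^{2} = \frac{625}{841}$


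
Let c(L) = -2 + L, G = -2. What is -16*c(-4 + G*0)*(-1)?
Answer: -96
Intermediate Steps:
-16*c(-4 + G*0)*(-1) = -16*(-2 + (-4 - 2*0))*(-1) = -16*(-2 + (-4 + 0))*(-1) = -16*(-2 - 4)*(-1) = -16*(-6)*(-1) = 96*(-1) = -96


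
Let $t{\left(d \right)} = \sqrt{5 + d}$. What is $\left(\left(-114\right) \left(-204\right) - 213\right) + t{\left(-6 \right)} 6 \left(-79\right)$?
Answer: $23043 - 474 i \approx 23043.0 - 474.0 i$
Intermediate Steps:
$\left(\left(-114\right) \left(-204\right) - 213\right) + t{\left(-6 \right)} 6 \left(-79\right) = \left(\left(-114\right) \left(-204\right) - 213\right) + \sqrt{5 - 6} \cdot 6 \left(-79\right) = \left(23256 - 213\right) + \sqrt{-1} \cdot 6 \left(-79\right) = 23043 + i 6 \left(-79\right) = 23043 + 6 i \left(-79\right) = 23043 - 474 i$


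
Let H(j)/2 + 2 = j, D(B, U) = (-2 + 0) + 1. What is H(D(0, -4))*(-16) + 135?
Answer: 231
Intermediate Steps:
D(B, U) = -1 (D(B, U) = -2 + 1 = -1)
H(j) = -4 + 2*j
H(D(0, -4))*(-16) + 135 = (-4 + 2*(-1))*(-16) + 135 = (-4 - 2)*(-16) + 135 = -6*(-16) + 135 = 96 + 135 = 231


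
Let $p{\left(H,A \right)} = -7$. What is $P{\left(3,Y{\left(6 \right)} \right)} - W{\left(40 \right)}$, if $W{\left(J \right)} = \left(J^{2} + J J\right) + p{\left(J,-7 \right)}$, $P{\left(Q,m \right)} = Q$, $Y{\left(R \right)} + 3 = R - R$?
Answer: $-3190$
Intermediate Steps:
$Y{\left(R \right)} = -3$ ($Y{\left(R \right)} = -3 + \left(R - R\right) = -3 + 0 = -3$)
$W{\left(J \right)} = -7 + 2 J^{2}$ ($W{\left(J \right)} = \left(J^{2} + J J\right) - 7 = \left(J^{2} + J^{2}\right) - 7 = 2 J^{2} - 7 = -7 + 2 J^{2}$)
$P{\left(3,Y{\left(6 \right)} \right)} - W{\left(40 \right)} = 3 - \left(-7 + 2 \cdot 40^{2}\right) = 3 - \left(-7 + 2 \cdot 1600\right) = 3 - \left(-7 + 3200\right) = 3 - 3193 = -3190$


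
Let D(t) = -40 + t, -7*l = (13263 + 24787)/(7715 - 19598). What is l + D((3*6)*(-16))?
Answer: -27245318/83181 ≈ -327.54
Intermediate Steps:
l = 38050/83181 (l = -(13263 + 24787)/(7*(7715 - 19598)) = -38050/(7*(-11883)) = -38050*(-1)/(7*11883) = -1/7*(-38050/11883) = 38050/83181 ≈ 0.45744)
l + D((3*6)*(-16)) = 38050/83181 + (-40 + (3*6)*(-16)) = 38050/83181 + (-40 + 18*(-16)) = 38050/83181 + (-40 - 288) = 38050/83181 - 328 = -27245318/83181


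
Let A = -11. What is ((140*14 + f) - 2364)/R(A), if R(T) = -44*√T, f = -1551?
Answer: -1955*I*√11/484 ≈ -13.397*I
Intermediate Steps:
((140*14 + f) - 2364)/R(A) = ((140*14 - 1551) - 2364)/((-44*I*√11)) = ((1960 - 1551) - 2364)/((-44*I*√11)) = (409 - 2364)/((-44*I*√11)) = -1955*I*√11/484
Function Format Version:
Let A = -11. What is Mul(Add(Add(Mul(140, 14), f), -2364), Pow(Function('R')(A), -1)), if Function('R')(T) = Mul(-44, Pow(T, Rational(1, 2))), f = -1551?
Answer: Mul(Rational(-1955, 484), I, Pow(11, Rational(1, 2))) ≈ Mul(-13.397, I)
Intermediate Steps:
Mul(Add(Add(Mul(140, 14), f), -2364), Pow(Function('R')(A), -1)) = Mul(Add(Add(Mul(140, 14), -1551), -2364), Pow(Mul(-44, Pow(-11, Rational(1, 2))), -1)) = Mul(Add(Add(1960, -1551), -2364), Pow(Mul(-44, Mul(I, Pow(11, Rational(1, 2)))), -1)) = Mul(Add(409, -2364), Pow(Mul(-44, I, Pow(11, Rational(1, 2))), -1)) = Mul(-1955, Mul(Rational(1, 484), I, Pow(11, Rational(1, 2)))) = Mul(Rational(-1955, 484), I, Pow(11, Rational(1, 2)))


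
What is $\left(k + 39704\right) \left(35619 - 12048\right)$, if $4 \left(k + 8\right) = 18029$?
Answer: $\frac{4167659223}{4} \approx 1.0419 \cdot 10^{9}$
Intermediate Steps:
$k = \frac{17997}{4}$ ($k = -8 + \frac{1}{4} \cdot 18029 = -8 + \frac{18029}{4} = \frac{17997}{4} \approx 4499.3$)
$\left(k + 39704\right) \left(35619 - 12048\right) = \left(\frac{17997}{4} + 39704\right) \left(35619 - 12048\right) = \frac{176813}{4} \cdot 23571 = \frac{4167659223}{4}$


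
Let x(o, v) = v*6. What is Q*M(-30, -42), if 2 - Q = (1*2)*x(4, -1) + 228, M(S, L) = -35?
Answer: 7490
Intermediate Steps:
x(o, v) = 6*v
Q = -214 (Q = 2 - ((1*2)*(6*(-1)) + 228) = 2 - (2*(-6) + 228) = 2 - (-12 + 228) = 2 - 1*216 = 2 - 216 = -214)
Q*M(-30, -42) = -214*(-35) = 7490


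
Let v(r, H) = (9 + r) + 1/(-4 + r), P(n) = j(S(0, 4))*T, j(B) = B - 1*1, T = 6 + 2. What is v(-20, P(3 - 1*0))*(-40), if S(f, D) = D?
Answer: 1325/3 ≈ 441.67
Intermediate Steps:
T = 8
j(B) = -1 + B (j(B) = B - 1 = -1 + B)
P(n) = 24 (P(n) = (-1 + 4)*8 = 3*8 = 24)
v(r, H) = 9 + r + 1/(-4 + r)
v(-20, P(3 - 1*0))*(-40) = ((-35 + (-20)² + 5*(-20))/(-4 - 20))*(-40) = ((-35 + 400 - 100)/(-24))*(-40) = -1/24*265*(-40) = -265/24*(-40) = 1325/3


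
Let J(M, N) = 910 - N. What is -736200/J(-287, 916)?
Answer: 122700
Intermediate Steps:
-736200/J(-287, 916) = -736200/(910 - 1*916) = -736200/(910 - 916) = -736200/(-6) = -736200*(-1/6) = 122700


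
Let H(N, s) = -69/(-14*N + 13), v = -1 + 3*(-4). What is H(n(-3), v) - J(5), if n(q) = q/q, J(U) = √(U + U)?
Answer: 69 - √10 ≈ 65.838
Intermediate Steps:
J(U) = √2*√U (J(U) = √(2*U) = √2*√U)
v = -13 (v = -1 - 12 = -13)
n(q) = 1
H(N, s) = -69/(13 - 14*N)
H(n(-3), v) - J(5) = 69/(-13 + 14*1) - √2*√5 = 69/(-13 + 14) - √10 = 69/1 - √10 = 69*1 - √10 = 69 - √10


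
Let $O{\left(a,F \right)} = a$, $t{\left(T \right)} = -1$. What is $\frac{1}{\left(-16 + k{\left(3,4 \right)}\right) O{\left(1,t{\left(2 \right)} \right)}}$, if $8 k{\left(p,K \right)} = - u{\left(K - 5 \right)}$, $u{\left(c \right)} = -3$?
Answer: $- \frac{8}{125} \approx -0.064$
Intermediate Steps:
$k{\left(p,K \right)} = \frac{3}{8}$ ($k{\left(p,K \right)} = \frac{\left(-1\right) \left(-3\right)}{8} = \frac{1}{8} \cdot 3 = \frac{3}{8}$)
$\frac{1}{\left(-16 + k{\left(3,4 \right)}\right) O{\left(1,t{\left(2 \right)} \right)}} = \frac{1}{\left(-16 + \frac{3}{8}\right) 1} = \frac{1}{\left(- \frac{125}{8}\right) 1} = \frac{1}{- \frac{125}{8}} = - \frac{8}{125}$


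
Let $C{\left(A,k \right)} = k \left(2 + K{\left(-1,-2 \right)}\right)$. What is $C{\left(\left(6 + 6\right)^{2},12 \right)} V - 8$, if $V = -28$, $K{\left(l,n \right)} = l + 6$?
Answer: $-2360$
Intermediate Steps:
$K{\left(l,n \right)} = 6 + l$
$C{\left(A,k \right)} = 7 k$ ($C{\left(A,k \right)} = k \left(2 + \left(6 - 1\right)\right) = k \left(2 + 5\right) = k 7 = 7 k$)
$C{\left(\left(6 + 6\right)^{2},12 \right)} V - 8 = 7 \cdot 12 \left(-28\right) - 8 = 84 \left(-28\right) - 8 = -2352 - 8 = -2360$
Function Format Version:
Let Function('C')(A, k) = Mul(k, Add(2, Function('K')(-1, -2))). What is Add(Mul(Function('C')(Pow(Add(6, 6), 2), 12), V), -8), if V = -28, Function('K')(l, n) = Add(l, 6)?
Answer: -2360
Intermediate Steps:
Function('K')(l, n) = Add(6, l)
Function('C')(A, k) = Mul(7, k) (Function('C')(A, k) = Mul(k, Add(2, Add(6, -1))) = Mul(k, Add(2, 5)) = Mul(k, 7) = Mul(7, k))
Add(Mul(Function('C')(Pow(Add(6, 6), 2), 12), V), -8) = Add(Mul(Mul(7, 12), -28), -8) = Add(Mul(84, -28), -8) = Add(-2352, -8) = -2360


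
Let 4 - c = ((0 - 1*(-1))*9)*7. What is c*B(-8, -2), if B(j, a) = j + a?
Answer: 590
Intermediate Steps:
B(j, a) = a + j
c = -59 (c = 4 - (0 - 1*(-1))*9*7 = 4 - (0 + 1)*9*7 = 4 - 1*9*7 = 4 - 9*7 = 4 - 1*63 = 4 - 63 = -59)
c*B(-8, -2) = -59*(-2 - 8) = -59*(-10) = 590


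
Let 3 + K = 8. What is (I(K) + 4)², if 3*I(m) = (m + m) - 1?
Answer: 49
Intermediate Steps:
K = 5 (K = -3 + 8 = 5)
I(m) = -⅓ + 2*m/3 (I(m) = ((m + m) - 1)/3 = (2*m - 1)/3 = (-1 + 2*m)/3 = -⅓ + 2*m/3)
(I(K) + 4)² = ((-⅓ + (⅔)*5) + 4)² = ((-⅓ + 10/3) + 4)² = (3 + 4)² = 7² = 49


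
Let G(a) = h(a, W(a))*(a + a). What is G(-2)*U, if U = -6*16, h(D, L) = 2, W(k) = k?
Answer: 768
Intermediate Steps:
U = -96
G(a) = 4*a (G(a) = 2*(a + a) = 2*(2*a) = 4*a)
G(-2)*U = (4*(-2))*(-96) = -8*(-96) = 768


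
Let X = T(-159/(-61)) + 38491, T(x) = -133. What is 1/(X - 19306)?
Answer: 1/19052 ≈ 5.2488e-5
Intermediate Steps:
X = 38358 (X = -133 + 38491 = 38358)
1/(X - 19306) = 1/(38358 - 19306) = 1/19052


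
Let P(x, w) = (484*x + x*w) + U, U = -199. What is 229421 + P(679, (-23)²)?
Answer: 917049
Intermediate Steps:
P(x, w) = -199 + 484*x + w*x (P(x, w) = (484*x + x*w) - 199 = (484*x + w*x) - 199 = -199 + 484*x + w*x)
229421 + P(679, (-23)²) = 229421 + (-199 + 484*679 + (-23)²*679) = 229421 + (-199 + 328636 + 529*679) = 229421 + (-199 + 328636 + 359191) = 229421 + 687628 = 917049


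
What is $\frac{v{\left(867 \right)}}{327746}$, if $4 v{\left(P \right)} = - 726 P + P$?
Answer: $- \frac{628575}{1310984} \approx -0.47947$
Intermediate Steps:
$v{\left(P \right)} = - \frac{725 P}{4}$ ($v{\left(P \right)} = \frac{- 726 P + P}{4} = \frac{\left(-725\right) P}{4} = - \frac{725 P}{4}$)
$\frac{v{\left(867 \right)}}{327746} = \frac{\left(- \frac{725}{4}\right) 867}{327746} = \left(- \frac{628575}{4}\right) \frac{1}{327746} = - \frac{628575}{1310984}$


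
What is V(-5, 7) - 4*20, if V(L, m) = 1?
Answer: -79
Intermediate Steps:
V(-5, 7) - 4*20 = 1 - 4*20 = 1 - 80 = -79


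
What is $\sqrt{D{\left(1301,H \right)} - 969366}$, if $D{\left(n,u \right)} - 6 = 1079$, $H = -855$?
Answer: $i \sqrt{968281} \approx 984.01 i$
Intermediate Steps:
$D{\left(n,u \right)} = 1085$ ($D{\left(n,u \right)} = 6 + 1079 = 1085$)
$\sqrt{D{\left(1301,H \right)} - 969366} = \sqrt{1085 - 969366} = \sqrt{-968281} = i \sqrt{968281}$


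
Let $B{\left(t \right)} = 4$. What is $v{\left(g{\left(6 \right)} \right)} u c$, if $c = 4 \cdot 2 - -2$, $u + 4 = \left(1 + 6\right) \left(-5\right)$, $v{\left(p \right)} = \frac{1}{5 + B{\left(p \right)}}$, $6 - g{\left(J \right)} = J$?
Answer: $- \frac{130}{3} \approx -43.333$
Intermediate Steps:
$g{\left(J \right)} = 6 - J$
$v{\left(p \right)} = \frac{1}{9}$ ($v{\left(p \right)} = \frac{1}{5 + 4} = \frac{1}{9}$)
$u = -39$ ($u = -4 + \left(1 + 6\right) \left(-5\right) = -4 + 7 \left(-5\right) = -4 - 35 = -39$)
$c = 10$ ($c = 8 + 2 = 10$)
$v{\left(g{\left(6 \right)} \right)} u c = \frac{1}{9} \left(-39\right) 10 = \left(- \frac{13}{3}\right) 10 = - \frac{130}{3}$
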